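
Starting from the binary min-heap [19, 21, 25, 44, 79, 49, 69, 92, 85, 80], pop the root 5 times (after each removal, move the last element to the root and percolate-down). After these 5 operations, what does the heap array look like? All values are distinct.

[69, 79, 85, 80, 92]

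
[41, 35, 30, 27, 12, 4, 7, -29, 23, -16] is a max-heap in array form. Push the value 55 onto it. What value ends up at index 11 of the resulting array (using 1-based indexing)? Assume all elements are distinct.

12

append 55 at index 11 → [41, 35, 30, 27, 12, 4, 7, -29, 23, -16, 55]
55 > parent 12 at index 5, swap → [41, 35, 30, 27, 55, 4, 7, -29, 23, -16, 12]
55 > parent 35 at index 2, swap → [41, 55, 30, 27, 35, 4, 7, -29, 23, -16, 12]
55 > parent 41 at index 1, swap → [55, 41, 30, 27, 35, 4, 7, -29, 23, -16, 12]
resulting array: [55, 41, 30, 27, 35, 4, 7, -29, 23, -16, 12]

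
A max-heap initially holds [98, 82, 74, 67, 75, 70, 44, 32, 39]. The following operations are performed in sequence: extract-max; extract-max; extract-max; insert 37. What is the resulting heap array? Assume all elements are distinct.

extract-max → returns 98:
  remove root 98; move last element 39 to root → [39, 82, 74, 67, 75, 70, 44, 32]
  39 vs larger child 82 at index 1, swap → [82, 39, 74, 67, 75, 70, 44, 32]
  39 vs larger child 75 at index 4, swap → [82, 75, 74, 67, 39, 70, 44, 32]
extract-max → returns 82:
  remove root 82; move last element 32 to root → [32, 75, 74, 67, 39, 70, 44]
  32 vs larger child 75 at index 1, swap → [75, 32, 74, 67, 39, 70, 44]
  32 vs larger child 67 at index 3, swap → [75, 67, 74, 32, 39, 70, 44]
extract-max → returns 75:
  remove root 75; move last element 44 to root → [44, 67, 74, 32, 39, 70]
  44 vs larger child 74 at index 2, swap → [74, 67, 44, 32, 39, 70]
  44 vs only child 70 at index 5, swap → [74, 67, 70, 32, 39, 44]
insert 37:
  append 37 at index 6 → [74, 67, 70, 32, 39, 44, 37] (no swap needed)

[74, 67, 70, 32, 39, 44, 37]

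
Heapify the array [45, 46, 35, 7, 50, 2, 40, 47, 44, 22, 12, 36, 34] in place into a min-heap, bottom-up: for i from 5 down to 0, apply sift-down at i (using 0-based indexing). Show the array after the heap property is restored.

sift down from index 5: already satisfies heap property
sift down from index 4:
  50 vs smaller child 12 at index 10, swap → [45, 46, 35, 7, 12, 2, 40, 47, 44, 22, 50, 36, 34]
sift down from index 3: already satisfies heap property
sift down from index 2:
  35 vs smaller child 2 at index 5, swap → [45, 46, 2, 7, 12, 35, 40, 47, 44, 22, 50, 36, 34]
  35 vs smaller child 34 at index 12, swap → [45, 46, 2, 7, 12, 34, 40, 47, 44, 22, 50, 36, 35]
sift down from index 1:
  46 vs smaller child 7 at index 3, swap → [45, 7, 2, 46, 12, 34, 40, 47, 44, 22, 50, 36, 35]
  46 vs smaller child 44 at index 8, swap → [45, 7, 2, 44, 12, 34, 40, 47, 46, 22, 50, 36, 35]
sift down from index 0:
  45 vs smaller child 2 at index 2, swap → [2, 7, 45, 44, 12, 34, 40, 47, 46, 22, 50, 36, 35]
  45 vs smaller child 34 at index 5, swap → [2, 7, 34, 44, 12, 45, 40, 47, 46, 22, 50, 36, 35]
  45 vs smaller child 35 at index 12, swap → [2, 7, 34, 44, 12, 35, 40, 47, 46, 22, 50, 36, 45]

[2, 7, 34, 44, 12, 35, 40, 47, 46, 22, 50, 36, 45]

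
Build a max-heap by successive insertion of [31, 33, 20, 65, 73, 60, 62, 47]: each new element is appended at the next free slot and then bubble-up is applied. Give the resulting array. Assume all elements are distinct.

Insert 31:
  append 31 at index 0 → [31] (no swap needed)
Insert 33:
  append 33 at index 1 → [31, 33]
  33 > parent 31 at index 0, swap → [33, 31]
Insert 20:
  append 20 at index 2 → [33, 31, 20] (no swap needed)
Insert 65:
  append 65 at index 3 → [33, 31, 20, 65]
  65 > parent 31 at index 1, swap → [33, 65, 20, 31]
  65 > parent 33 at index 0, swap → [65, 33, 20, 31]
Insert 73:
  append 73 at index 4 → [65, 33, 20, 31, 73]
  73 > parent 33 at index 1, swap → [65, 73, 20, 31, 33]
  73 > parent 65 at index 0, swap → [73, 65, 20, 31, 33]
Insert 60:
  append 60 at index 5 → [73, 65, 20, 31, 33, 60]
  60 > parent 20 at index 2, swap → [73, 65, 60, 31, 33, 20]
Insert 62:
  append 62 at index 6 → [73, 65, 60, 31, 33, 20, 62]
  62 > parent 60 at index 2, swap → [73, 65, 62, 31, 33, 20, 60]
Insert 47:
  append 47 at index 7 → [73, 65, 62, 31, 33, 20, 60, 47]
  47 > parent 31 at index 3, swap → [73, 65, 62, 47, 33, 20, 60, 31]

[73, 65, 62, 47, 33, 20, 60, 31]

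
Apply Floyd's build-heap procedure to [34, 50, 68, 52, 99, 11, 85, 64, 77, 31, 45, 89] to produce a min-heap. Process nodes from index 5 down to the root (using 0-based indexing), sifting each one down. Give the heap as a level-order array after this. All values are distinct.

sift down from index 5: already satisfies heap property
sift down from index 4:
  99 vs smaller child 31 at index 9, swap → [34, 50, 68, 52, 31, 11, 85, 64, 77, 99, 45, 89]
sift down from index 3: already satisfies heap property
sift down from index 2:
  68 vs smaller child 11 at index 5, swap → [34, 50, 11, 52, 31, 68, 85, 64, 77, 99, 45, 89]
sift down from index 1:
  50 vs smaller child 31 at index 4, swap → [34, 31, 11, 52, 50, 68, 85, 64, 77, 99, 45, 89]
  50 vs smaller child 45 at index 10, swap → [34, 31, 11, 52, 45, 68, 85, 64, 77, 99, 50, 89]
sift down from index 0:
  34 vs smaller child 11 at index 2, swap → [11, 31, 34, 52, 45, 68, 85, 64, 77, 99, 50, 89]

[11, 31, 34, 52, 45, 68, 85, 64, 77, 99, 50, 89]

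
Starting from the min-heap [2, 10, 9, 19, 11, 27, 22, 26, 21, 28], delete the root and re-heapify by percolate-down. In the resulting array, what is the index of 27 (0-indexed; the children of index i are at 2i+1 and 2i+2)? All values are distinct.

5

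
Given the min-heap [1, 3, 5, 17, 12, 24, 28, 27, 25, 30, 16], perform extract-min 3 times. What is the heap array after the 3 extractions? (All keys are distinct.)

[12, 16, 24, 17, 25, 30, 28, 27]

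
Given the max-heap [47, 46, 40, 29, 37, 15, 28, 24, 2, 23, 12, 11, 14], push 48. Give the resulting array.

[48, 46, 47, 29, 37, 15, 40, 24, 2, 23, 12, 11, 14, 28]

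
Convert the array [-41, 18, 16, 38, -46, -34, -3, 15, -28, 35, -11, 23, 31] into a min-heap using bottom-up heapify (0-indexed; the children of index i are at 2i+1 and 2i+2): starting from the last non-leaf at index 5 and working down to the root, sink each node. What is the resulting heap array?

[-46, -41, -34, -28, -11, 16, -3, 15, 38, 35, 18, 23, 31]

sift down from index 5: already satisfies heap property
sift down from index 4: already satisfies heap property
sift down from index 3:
  38 vs smaller child -28 at index 8, swap → [-41, 18, 16, -28, -46, -34, -3, 15, 38, 35, -11, 23, 31]
sift down from index 2:
  16 vs smaller child -34 at index 5, swap → [-41, 18, -34, -28, -46, 16, -3, 15, 38, 35, -11, 23, 31]
sift down from index 1:
  18 vs smaller child -46 at index 4, swap → [-41, -46, -34, -28, 18, 16, -3, 15, 38, 35, -11, 23, 31]
  18 vs smaller child -11 at index 10, swap → [-41, -46, -34, -28, -11, 16, -3, 15, 38, 35, 18, 23, 31]
sift down from index 0:
  -41 vs smaller child -46 at index 1, swap → [-46, -41, -34, -28, -11, 16, -3, 15, 38, 35, 18, 23, 31]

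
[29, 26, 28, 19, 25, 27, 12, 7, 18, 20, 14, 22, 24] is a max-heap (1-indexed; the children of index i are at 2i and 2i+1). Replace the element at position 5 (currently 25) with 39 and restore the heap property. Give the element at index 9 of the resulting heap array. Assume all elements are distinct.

18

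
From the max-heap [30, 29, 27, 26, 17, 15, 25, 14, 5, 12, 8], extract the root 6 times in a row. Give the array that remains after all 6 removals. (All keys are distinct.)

extract-max #1 returns 30:
  remove root 30; move last element 8 to root → [8, 29, 27, 26, 17, 15, 25, 14, 5, 12]
  8 vs larger child 29 at index 1, swap → [29, 8, 27, 26, 17, 15, 25, 14, 5, 12]
  8 vs larger child 26 at index 3, swap → [29, 26, 27, 8, 17, 15, 25, 14, 5, 12]
  8 vs larger child 14 at index 7, swap → [29, 26, 27, 14, 17, 15, 25, 8, 5, 12]
extract-max #2 returns 29:
  remove root 29; move last element 12 to root → [12, 26, 27, 14, 17, 15, 25, 8, 5]
  12 vs larger child 27 at index 2, swap → [27, 26, 12, 14, 17, 15, 25, 8, 5]
  12 vs larger child 25 at index 6, swap → [27, 26, 25, 14, 17, 15, 12, 8, 5]
extract-max #3 returns 27:
  remove root 27; move last element 5 to root → [5, 26, 25, 14, 17, 15, 12, 8]
  5 vs larger child 26 at index 1, swap → [26, 5, 25, 14, 17, 15, 12, 8]
  5 vs larger child 17 at index 4, swap → [26, 17, 25, 14, 5, 15, 12, 8]
extract-max #4 returns 26:
  remove root 26; move last element 8 to root → [8, 17, 25, 14, 5, 15, 12]
  8 vs larger child 25 at index 2, swap → [25, 17, 8, 14, 5, 15, 12]
  8 vs larger child 15 at index 5, swap → [25, 17, 15, 14, 5, 8, 12]
extract-max #5 returns 25:
  remove root 25; move last element 12 to root → [12, 17, 15, 14, 5, 8]
  12 vs larger child 17 at index 1, swap → [17, 12, 15, 14, 5, 8]
  12 vs larger child 14 at index 3, swap → [17, 14, 15, 12, 5, 8]
extract-max #6 returns 17:
  remove root 17; move last element 8 to root → [8, 14, 15, 12, 5]
  8 vs larger child 15 at index 2, swap → [15, 14, 8, 12, 5]

[15, 14, 8, 12, 5]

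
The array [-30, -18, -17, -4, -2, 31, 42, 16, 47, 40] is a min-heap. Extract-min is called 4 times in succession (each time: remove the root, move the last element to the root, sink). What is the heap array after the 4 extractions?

[-2, 16, 31, 42, 40, 47]

extract-min #1 returns -30:
  remove root -30; move last element 40 to root → [40, -18, -17, -4, -2, 31, 42, 16, 47]
  40 vs smaller child -18 at index 1, swap → [-18, 40, -17, -4, -2, 31, 42, 16, 47]
  40 vs smaller child -4 at index 3, swap → [-18, -4, -17, 40, -2, 31, 42, 16, 47]
  40 vs smaller child 16 at index 7, swap → [-18, -4, -17, 16, -2, 31, 42, 40, 47]
extract-min #2 returns -18:
  remove root -18; move last element 47 to root → [47, -4, -17, 16, -2, 31, 42, 40]
  47 vs smaller child -17 at index 2, swap → [-17, -4, 47, 16, -2, 31, 42, 40]
  47 vs smaller child 31 at index 5, swap → [-17, -4, 31, 16, -2, 47, 42, 40]
extract-min #3 returns -17:
  remove root -17; move last element 40 to root → [40, -4, 31, 16, -2, 47, 42]
  40 vs smaller child -4 at index 1, swap → [-4, 40, 31, 16, -2, 47, 42]
  40 vs smaller child -2 at index 4, swap → [-4, -2, 31, 16, 40, 47, 42]
extract-min #4 returns -4:
  remove root -4; move last element 42 to root → [42, -2, 31, 16, 40, 47]
  42 vs smaller child -2 at index 1, swap → [-2, 42, 31, 16, 40, 47]
  42 vs smaller child 16 at index 3, swap → [-2, 16, 31, 42, 40, 47]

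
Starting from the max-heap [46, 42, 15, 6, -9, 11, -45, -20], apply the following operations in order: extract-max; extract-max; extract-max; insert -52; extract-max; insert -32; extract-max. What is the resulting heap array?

[-9, -20, -32, -45, -52]

extract-max → returns 46:
  remove root 46; move last element -20 to root → [-20, 42, 15, 6, -9, 11, -45]
  -20 vs larger child 42 at index 1, swap → [42, -20, 15, 6, -9, 11, -45]
  -20 vs larger child 6 at index 3, swap → [42, 6, 15, -20, -9, 11, -45]
extract-max → returns 42:
  remove root 42; move last element -45 to root → [-45, 6, 15, -20, -9, 11]
  -45 vs larger child 15 at index 2, swap → [15, 6, -45, -20, -9, 11]
  -45 vs only child 11 at index 5, swap → [15, 6, 11, -20, -9, -45]
extract-max → returns 15:
  remove root 15; move last element -45 to root → [-45, 6, 11, -20, -9]
  -45 vs larger child 11 at index 2, swap → [11, 6, -45, -20, -9]
insert -52:
  append -52 at index 5 → [11, 6, -45, -20, -9, -52] (no swap needed)
extract-max → returns 11:
  remove root 11; move last element -52 to root → [-52, 6, -45, -20, -9]
  -52 vs larger child 6 at index 1, swap → [6, -52, -45, -20, -9]
  -52 vs larger child -9 at index 4, swap → [6, -9, -45, -20, -52]
insert -32:
  append -32 at index 5 → [6, -9, -45, -20, -52, -32]
  -32 > parent -45 at index 2, swap → [6, -9, -32, -20, -52, -45]
extract-max → returns 6:
  remove root 6; move last element -45 to root → [-45, -9, -32, -20, -52]
  -45 vs larger child -9 at index 1, swap → [-9, -45, -32, -20, -52]
  -45 vs larger child -20 at index 3, swap → [-9, -20, -32, -45, -52]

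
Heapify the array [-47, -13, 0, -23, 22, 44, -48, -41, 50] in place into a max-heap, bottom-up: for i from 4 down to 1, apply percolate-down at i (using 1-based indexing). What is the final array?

[50, 22, 44, -13, -47, 0, -48, -41, -23]

sift down from index 4:
  -23 vs larger child 50 at index 9, swap → [-47, -13, 0, 50, 22, 44, -48, -41, -23]
sift down from index 3:
  0 vs larger child 44 at index 6, swap → [-47, -13, 44, 50, 22, 0, -48, -41, -23]
sift down from index 2:
  -13 vs larger child 50 at index 4, swap → [-47, 50, 44, -13, 22, 0, -48, -41, -23]
sift down from index 1:
  -47 vs larger child 50 at index 2, swap → [50, -47, 44, -13, 22, 0, -48, -41, -23]
  -47 vs larger child 22 at index 5, swap → [50, 22, 44, -13, -47, 0, -48, -41, -23]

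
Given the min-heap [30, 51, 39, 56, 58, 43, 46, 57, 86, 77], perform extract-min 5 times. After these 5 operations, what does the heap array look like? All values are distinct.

[56, 58, 57, 86, 77]

extract-min #1 returns 30:
  remove root 30; move last element 77 to root → [77, 51, 39, 56, 58, 43, 46, 57, 86]
  77 vs smaller child 39 at index 2, swap → [39, 51, 77, 56, 58, 43, 46, 57, 86]
  77 vs smaller child 43 at index 5, swap → [39, 51, 43, 56, 58, 77, 46, 57, 86]
extract-min #2 returns 39:
  remove root 39; move last element 86 to root → [86, 51, 43, 56, 58, 77, 46, 57]
  86 vs smaller child 43 at index 2, swap → [43, 51, 86, 56, 58, 77, 46, 57]
  86 vs smaller child 46 at index 6, swap → [43, 51, 46, 56, 58, 77, 86, 57]
extract-min #3 returns 43:
  remove root 43; move last element 57 to root → [57, 51, 46, 56, 58, 77, 86]
  57 vs smaller child 46 at index 2, swap → [46, 51, 57, 56, 58, 77, 86]
extract-min #4 returns 46:
  remove root 46; move last element 86 to root → [86, 51, 57, 56, 58, 77]
  86 vs smaller child 51 at index 1, swap → [51, 86, 57, 56, 58, 77]
  86 vs smaller child 56 at index 3, swap → [51, 56, 57, 86, 58, 77]
extract-min #5 returns 51:
  remove root 51; move last element 77 to root → [77, 56, 57, 86, 58]
  77 vs smaller child 56 at index 1, swap → [56, 77, 57, 86, 58]
  77 vs smaller child 58 at index 4, swap → [56, 58, 57, 86, 77]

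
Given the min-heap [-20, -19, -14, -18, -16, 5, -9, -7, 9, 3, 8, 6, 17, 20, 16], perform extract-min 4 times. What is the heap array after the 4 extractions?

[-14, -7, -9, 9, 3, 5, 6, 16, 17, 20, 8]

extract-min #1 returns -20:
  remove root -20; move last element 16 to root → [16, -19, -14, -18, -16, 5, -9, -7, 9, 3, 8, 6, 17, 20]
  16 vs smaller child -19 at index 1, swap → [-19, 16, -14, -18, -16, 5, -9, -7, 9, 3, 8, 6, 17, 20]
  16 vs smaller child -18 at index 3, swap → [-19, -18, -14, 16, -16, 5, -9, -7, 9, 3, 8, 6, 17, 20]
  16 vs smaller child -7 at index 7, swap → [-19, -18, -14, -7, -16, 5, -9, 16, 9, 3, 8, 6, 17, 20]
extract-min #2 returns -19:
  remove root -19; move last element 20 to root → [20, -18, -14, -7, -16, 5, -9, 16, 9, 3, 8, 6, 17]
  20 vs smaller child -18 at index 1, swap → [-18, 20, -14, -7, -16, 5, -9, 16, 9, 3, 8, 6, 17]
  20 vs smaller child -16 at index 4, swap → [-18, -16, -14, -7, 20, 5, -9, 16, 9, 3, 8, 6, 17]
  20 vs smaller child 3 at index 9, swap → [-18, -16, -14, -7, 3, 5, -9, 16, 9, 20, 8, 6, 17]
extract-min #3 returns -18:
  remove root -18; move last element 17 to root → [17, -16, -14, -7, 3, 5, -9, 16, 9, 20, 8, 6]
  17 vs smaller child -16 at index 1, swap → [-16, 17, -14, -7, 3, 5, -9, 16, 9, 20, 8, 6]
  17 vs smaller child -7 at index 3, swap → [-16, -7, -14, 17, 3, 5, -9, 16, 9, 20, 8, 6]
  17 vs smaller child 9 at index 8, swap → [-16, -7, -14, 9, 3, 5, -9, 16, 17, 20, 8, 6]
extract-min #4 returns -16:
  remove root -16; move last element 6 to root → [6, -7, -14, 9, 3, 5, -9, 16, 17, 20, 8]
  6 vs smaller child -14 at index 2, swap → [-14, -7, 6, 9, 3, 5, -9, 16, 17, 20, 8]
  6 vs smaller child -9 at index 6, swap → [-14, -7, -9, 9, 3, 5, 6, 16, 17, 20, 8]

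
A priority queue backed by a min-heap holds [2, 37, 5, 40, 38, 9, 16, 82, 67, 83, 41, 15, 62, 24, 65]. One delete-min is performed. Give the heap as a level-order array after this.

remove root 2; move last element 65 to root → [65, 37, 5, 40, 38, 9, 16, 82, 67, 83, 41, 15, 62, 24]
65 vs smaller child 5 at index 2, swap → [5, 37, 65, 40, 38, 9, 16, 82, 67, 83, 41, 15, 62, 24]
65 vs smaller child 9 at index 5, swap → [5, 37, 9, 40, 38, 65, 16, 82, 67, 83, 41, 15, 62, 24]
65 vs smaller child 15 at index 11, swap → [5, 37, 9, 40, 38, 15, 16, 82, 67, 83, 41, 65, 62, 24]

[5, 37, 9, 40, 38, 15, 16, 82, 67, 83, 41, 65, 62, 24]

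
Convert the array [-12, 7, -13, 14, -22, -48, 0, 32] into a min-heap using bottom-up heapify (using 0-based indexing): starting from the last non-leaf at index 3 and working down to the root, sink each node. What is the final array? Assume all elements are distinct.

[-48, -22, -13, 14, 7, -12, 0, 32]

sift down from index 3: already satisfies heap property
sift down from index 2:
  -13 vs smaller child -48 at index 5, swap → [-12, 7, -48, 14, -22, -13, 0, 32]
sift down from index 1:
  7 vs smaller child -22 at index 4, swap → [-12, -22, -48, 14, 7, -13, 0, 32]
sift down from index 0:
  -12 vs smaller child -48 at index 2, swap → [-48, -22, -12, 14, 7, -13, 0, 32]
  -12 vs smaller child -13 at index 5, swap → [-48, -22, -13, 14, 7, -12, 0, 32]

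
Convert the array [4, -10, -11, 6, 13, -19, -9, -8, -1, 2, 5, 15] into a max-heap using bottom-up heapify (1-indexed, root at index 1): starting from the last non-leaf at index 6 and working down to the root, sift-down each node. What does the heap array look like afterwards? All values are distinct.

[15, 13, 4, 6, 5, -11, -9, -8, -1, 2, -10, -19]

sift down from index 6:
  -19 vs only child 15 at index 12, swap → [4, -10, -11, 6, 13, 15, -9, -8, -1, 2, 5, -19]
sift down from index 5: already satisfies heap property
sift down from index 4: already satisfies heap property
sift down from index 3:
  -11 vs larger child 15 at index 6, swap → [4, -10, 15, 6, 13, -11, -9, -8, -1, 2, 5, -19]
sift down from index 2:
  -10 vs larger child 13 at index 5, swap → [4, 13, 15, 6, -10, -11, -9, -8, -1, 2, 5, -19]
  -10 vs larger child 5 at index 11, swap → [4, 13, 15, 6, 5, -11, -9, -8, -1, 2, -10, -19]
sift down from index 1:
  4 vs larger child 15 at index 3, swap → [15, 13, 4, 6, 5, -11, -9, -8, -1, 2, -10, -19]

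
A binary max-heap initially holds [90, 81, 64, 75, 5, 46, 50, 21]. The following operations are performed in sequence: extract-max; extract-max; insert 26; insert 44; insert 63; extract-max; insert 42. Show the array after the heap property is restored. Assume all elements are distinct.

extract-max → returns 90:
  remove root 90; move last element 21 to root → [21, 81, 64, 75, 5, 46, 50]
  21 vs larger child 81 at index 1, swap → [81, 21, 64, 75, 5, 46, 50]
  21 vs larger child 75 at index 3, swap → [81, 75, 64, 21, 5, 46, 50]
extract-max → returns 81:
  remove root 81; move last element 50 to root → [50, 75, 64, 21, 5, 46]
  50 vs larger child 75 at index 1, swap → [75, 50, 64, 21, 5, 46]
insert 26:
  append 26 at index 6 → [75, 50, 64, 21, 5, 46, 26] (no swap needed)
insert 44:
  append 44 at index 7 → [75, 50, 64, 21, 5, 46, 26, 44]
  44 > parent 21 at index 3, swap → [75, 50, 64, 44, 5, 46, 26, 21]
insert 63:
  append 63 at index 8 → [75, 50, 64, 44, 5, 46, 26, 21, 63]
  63 > parent 44 at index 3, swap → [75, 50, 64, 63, 5, 46, 26, 21, 44]
  63 > parent 50 at index 1, swap → [75, 63, 64, 50, 5, 46, 26, 21, 44]
extract-max → returns 75:
  remove root 75; move last element 44 to root → [44, 63, 64, 50, 5, 46, 26, 21]
  44 vs larger child 64 at index 2, swap → [64, 63, 44, 50, 5, 46, 26, 21]
  44 vs larger child 46 at index 5, swap → [64, 63, 46, 50, 5, 44, 26, 21]
insert 42:
  append 42 at index 8 → [64, 63, 46, 50, 5, 44, 26, 21, 42] (no swap needed)

[64, 63, 46, 50, 5, 44, 26, 21, 42]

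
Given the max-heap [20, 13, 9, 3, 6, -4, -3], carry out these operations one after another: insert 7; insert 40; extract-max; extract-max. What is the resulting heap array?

[13, 7, 9, 3, 6, -4, -3]

insert 7:
  append 7 at index 7 → [20, 13, 9, 3, 6, -4, -3, 7]
  7 > parent 3 at index 3, swap → [20, 13, 9, 7, 6, -4, -3, 3]
insert 40:
  append 40 at index 8 → [20, 13, 9, 7, 6, -4, -3, 3, 40]
  40 > parent 7 at index 3, swap → [20, 13, 9, 40, 6, -4, -3, 3, 7]
  40 > parent 13 at index 1, swap → [20, 40, 9, 13, 6, -4, -3, 3, 7]
  40 > parent 20 at index 0, swap → [40, 20, 9, 13, 6, -4, -3, 3, 7]
extract-max → returns 40:
  remove root 40; move last element 7 to root → [7, 20, 9, 13, 6, -4, -3, 3]
  7 vs larger child 20 at index 1, swap → [20, 7, 9, 13, 6, -4, -3, 3]
  7 vs larger child 13 at index 3, swap → [20, 13, 9, 7, 6, -4, -3, 3]
extract-max → returns 20:
  remove root 20; move last element 3 to root → [3, 13, 9, 7, 6, -4, -3]
  3 vs larger child 13 at index 1, swap → [13, 3, 9, 7, 6, -4, -3]
  3 vs larger child 7 at index 3, swap → [13, 7, 9, 3, 6, -4, -3]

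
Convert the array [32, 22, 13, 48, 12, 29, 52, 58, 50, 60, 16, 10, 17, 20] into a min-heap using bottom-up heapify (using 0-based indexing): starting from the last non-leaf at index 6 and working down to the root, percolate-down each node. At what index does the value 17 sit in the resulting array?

sift down from index 6:
  52 vs only child 20 at index 13, swap → [32, 22, 13, 48, 12, 29, 20, 58, 50, 60, 16, 10, 17, 52]
sift down from index 5:
  29 vs smaller child 10 at index 11, swap → [32, 22, 13, 48, 12, 10, 20, 58, 50, 60, 16, 29, 17, 52]
sift down from index 4: already satisfies heap property
sift down from index 3: already satisfies heap property
sift down from index 2:
  13 vs smaller child 10 at index 5, swap → [32, 22, 10, 48, 12, 13, 20, 58, 50, 60, 16, 29, 17, 52]
sift down from index 1:
  22 vs smaller child 12 at index 4, swap → [32, 12, 10, 48, 22, 13, 20, 58, 50, 60, 16, 29, 17, 52]
  22 vs smaller child 16 at index 10, swap → [32, 12, 10, 48, 16, 13, 20, 58, 50, 60, 22, 29, 17, 52]
sift down from index 0:
  32 vs smaller child 10 at index 2, swap → [10, 12, 32, 48, 16, 13, 20, 58, 50, 60, 22, 29, 17, 52]
  32 vs smaller child 13 at index 5, swap → [10, 12, 13, 48, 16, 32, 20, 58, 50, 60, 22, 29, 17, 52]
  32 vs smaller child 17 at index 12, swap → [10, 12, 13, 48, 16, 17, 20, 58, 50, 60, 22, 29, 32, 52]
resulting array: [10, 12, 13, 48, 16, 17, 20, 58, 50, 60, 22, 29, 32, 52]

5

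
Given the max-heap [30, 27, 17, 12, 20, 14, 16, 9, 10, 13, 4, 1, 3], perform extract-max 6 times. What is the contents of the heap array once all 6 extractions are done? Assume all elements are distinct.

extract-max #1 returns 30:
  remove root 30; move last element 3 to root → [3, 27, 17, 12, 20, 14, 16, 9, 10, 13, 4, 1]
  3 vs larger child 27 at index 1, swap → [27, 3, 17, 12, 20, 14, 16, 9, 10, 13, 4, 1]
  3 vs larger child 20 at index 4, swap → [27, 20, 17, 12, 3, 14, 16, 9, 10, 13, 4, 1]
  3 vs larger child 13 at index 9, swap → [27, 20, 17, 12, 13, 14, 16, 9, 10, 3, 4, 1]
extract-max #2 returns 27:
  remove root 27; move last element 1 to root → [1, 20, 17, 12, 13, 14, 16, 9, 10, 3, 4]
  1 vs larger child 20 at index 1, swap → [20, 1, 17, 12, 13, 14, 16, 9, 10, 3, 4]
  1 vs larger child 13 at index 4, swap → [20, 13, 17, 12, 1, 14, 16, 9, 10, 3, 4]
  1 vs larger child 4 at index 10, swap → [20, 13, 17, 12, 4, 14, 16, 9, 10, 3, 1]
extract-max #3 returns 20:
  remove root 20; move last element 1 to root → [1, 13, 17, 12, 4, 14, 16, 9, 10, 3]
  1 vs larger child 17 at index 2, swap → [17, 13, 1, 12, 4, 14, 16, 9, 10, 3]
  1 vs larger child 16 at index 6, swap → [17, 13, 16, 12, 4, 14, 1, 9, 10, 3]
extract-max #4 returns 17:
  remove root 17; move last element 3 to root → [3, 13, 16, 12, 4, 14, 1, 9, 10]
  3 vs larger child 16 at index 2, swap → [16, 13, 3, 12, 4, 14, 1, 9, 10]
  3 vs larger child 14 at index 5, swap → [16, 13, 14, 12, 4, 3, 1, 9, 10]
extract-max #5 returns 16:
  remove root 16; move last element 10 to root → [10, 13, 14, 12, 4, 3, 1, 9]
  10 vs larger child 14 at index 2, swap → [14, 13, 10, 12, 4, 3, 1, 9]
extract-max #6 returns 14:
  remove root 14; move last element 9 to root → [9, 13, 10, 12, 4, 3, 1]
  9 vs larger child 13 at index 1, swap → [13, 9, 10, 12, 4, 3, 1]
  9 vs larger child 12 at index 3, swap → [13, 12, 10, 9, 4, 3, 1]

[13, 12, 10, 9, 4, 3, 1]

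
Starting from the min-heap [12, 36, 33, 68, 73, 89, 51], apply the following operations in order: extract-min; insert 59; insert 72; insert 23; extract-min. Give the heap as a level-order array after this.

[33, 36, 51, 68, 73, 89, 59, 72]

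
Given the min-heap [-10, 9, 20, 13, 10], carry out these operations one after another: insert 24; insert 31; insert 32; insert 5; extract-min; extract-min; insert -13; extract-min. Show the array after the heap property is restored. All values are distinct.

[9, 10, 20, 13, 32, 24, 31]

insert 24:
  append 24 at index 5 → [-10, 9, 20, 13, 10, 24] (no swap needed)
insert 31:
  append 31 at index 6 → [-10, 9, 20, 13, 10, 24, 31] (no swap needed)
insert 32:
  append 32 at index 7 → [-10, 9, 20, 13, 10, 24, 31, 32] (no swap needed)
insert 5:
  append 5 at index 8 → [-10, 9, 20, 13, 10, 24, 31, 32, 5]
  5 < parent 13 at index 3, swap → [-10, 9, 20, 5, 10, 24, 31, 32, 13]
  5 < parent 9 at index 1, swap → [-10, 5, 20, 9, 10, 24, 31, 32, 13]
extract-min → returns -10:
  remove root -10; move last element 13 to root → [13, 5, 20, 9, 10, 24, 31, 32]
  13 vs smaller child 5 at index 1, swap → [5, 13, 20, 9, 10, 24, 31, 32]
  13 vs smaller child 9 at index 3, swap → [5, 9, 20, 13, 10, 24, 31, 32]
extract-min → returns 5:
  remove root 5; move last element 32 to root → [32, 9, 20, 13, 10, 24, 31]
  32 vs smaller child 9 at index 1, swap → [9, 32, 20, 13, 10, 24, 31]
  32 vs smaller child 10 at index 4, swap → [9, 10, 20, 13, 32, 24, 31]
insert -13:
  append -13 at index 7 → [9, 10, 20, 13, 32, 24, 31, -13]
  -13 < parent 13 at index 3, swap → [9, 10, 20, -13, 32, 24, 31, 13]
  -13 < parent 10 at index 1, swap → [9, -13, 20, 10, 32, 24, 31, 13]
  -13 < parent 9 at index 0, swap → [-13, 9, 20, 10, 32, 24, 31, 13]
extract-min → returns -13:
  remove root -13; move last element 13 to root → [13, 9, 20, 10, 32, 24, 31]
  13 vs smaller child 9 at index 1, swap → [9, 13, 20, 10, 32, 24, 31]
  13 vs smaller child 10 at index 3, swap → [9, 10, 20, 13, 32, 24, 31]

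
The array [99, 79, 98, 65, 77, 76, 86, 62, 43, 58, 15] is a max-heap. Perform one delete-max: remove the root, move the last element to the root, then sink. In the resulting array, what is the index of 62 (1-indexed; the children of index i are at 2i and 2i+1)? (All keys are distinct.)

8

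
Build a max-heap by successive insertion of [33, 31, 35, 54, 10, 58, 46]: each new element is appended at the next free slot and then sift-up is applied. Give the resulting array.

Insert 33:
  append 33 at index 0 → [33] (no swap needed)
Insert 31:
  append 31 at index 1 → [33, 31] (no swap needed)
Insert 35:
  append 35 at index 2 → [33, 31, 35]
  35 > parent 33 at index 0, swap → [35, 31, 33]
Insert 54:
  append 54 at index 3 → [35, 31, 33, 54]
  54 > parent 31 at index 1, swap → [35, 54, 33, 31]
  54 > parent 35 at index 0, swap → [54, 35, 33, 31]
Insert 10:
  append 10 at index 4 → [54, 35, 33, 31, 10] (no swap needed)
Insert 58:
  append 58 at index 5 → [54, 35, 33, 31, 10, 58]
  58 > parent 33 at index 2, swap → [54, 35, 58, 31, 10, 33]
  58 > parent 54 at index 0, swap → [58, 35, 54, 31, 10, 33]
Insert 46:
  append 46 at index 6 → [58, 35, 54, 31, 10, 33, 46] (no swap needed)

[58, 35, 54, 31, 10, 33, 46]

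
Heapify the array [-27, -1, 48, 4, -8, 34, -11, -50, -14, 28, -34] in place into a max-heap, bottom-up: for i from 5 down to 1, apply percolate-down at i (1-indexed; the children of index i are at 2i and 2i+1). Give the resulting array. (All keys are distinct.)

sift down from index 5:
  -8 vs larger child 28 at index 10, swap → [-27, -1, 48, 4, 28, 34, -11, -50, -14, -8, -34]
sift down from index 4: already satisfies heap property
sift down from index 3: already satisfies heap property
sift down from index 2:
  -1 vs larger child 28 at index 5, swap → [-27, 28, 48, 4, -1, 34, -11, -50, -14, -8, -34]
sift down from index 1:
  -27 vs larger child 48 at index 3, swap → [48, 28, -27, 4, -1, 34, -11, -50, -14, -8, -34]
  -27 vs larger child 34 at index 6, swap → [48, 28, 34, 4, -1, -27, -11, -50, -14, -8, -34]

[48, 28, 34, 4, -1, -27, -11, -50, -14, -8, -34]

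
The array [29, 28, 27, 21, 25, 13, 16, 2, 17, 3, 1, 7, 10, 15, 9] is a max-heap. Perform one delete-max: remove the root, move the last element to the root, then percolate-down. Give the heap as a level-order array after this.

remove root 29; move last element 9 to root → [9, 28, 27, 21, 25, 13, 16, 2, 17, 3, 1, 7, 10, 15]
9 vs larger child 28 at index 1, swap → [28, 9, 27, 21, 25, 13, 16, 2, 17, 3, 1, 7, 10, 15]
9 vs larger child 25 at index 4, swap → [28, 25, 27, 21, 9, 13, 16, 2, 17, 3, 1, 7, 10, 15]

[28, 25, 27, 21, 9, 13, 16, 2, 17, 3, 1, 7, 10, 15]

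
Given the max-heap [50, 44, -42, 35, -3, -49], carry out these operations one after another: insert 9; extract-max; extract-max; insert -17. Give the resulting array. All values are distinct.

insert 9:
  append 9 at index 6 → [50, 44, -42, 35, -3, -49, 9]
  9 > parent -42 at index 2, swap → [50, 44, 9, 35, -3, -49, -42]
extract-max → returns 50:
  remove root 50; move last element -42 to root → [-42, 44, 9, 35, -3, -49]
  -42 vs larger child 44 at index 1, swap → [44, -42, 9, 35, -3, -49]
  -42 vs larger child 35 at index 3, swap → [44, 35, 9, -42, -3, -49]
extract-max → returns 44:
  remove root 44; move last element -49 to root → [-49, 35, 9, -42, -3]
  -49 vs larger child 35 at index 1, swap → [35, -49, 9, -42, -3]
  -49 vs larger child -3 at index 4, swap → [35, -3, 9, -42, -49]
insert -17:
  append -17 at index 5 → [35, -3, 9, -42, -49, -17] (no swap needed)

[35, -3, 9, -42, -49, -17]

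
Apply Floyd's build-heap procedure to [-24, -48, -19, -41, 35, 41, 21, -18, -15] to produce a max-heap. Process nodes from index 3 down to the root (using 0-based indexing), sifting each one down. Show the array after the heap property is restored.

[41, 35, 21, -15, -48, -19, -24, -18, -41]

sift down from index 3:
  -41 vs larger child -15 at index 8, swap → [-24, -48, -19, -15, 35, 41, 21, -18, -41]
sift down from index 2:
  -19 vs larger child 41 at index 5, swap → [-24, -48, 41, -15, 35, -19, 21, -18, -41]
sift down from index 1:
  -48 vs larger child 35 at index 4, swap → [-24, 35, 41, -15, -48, -19, 21, -18, -41]
sift down from index 0:
  -24 vs larger child 41 at index 2, swap → [41, 35, -24, -15, -48, -19, 21, -18, -41]
  -24 vs larger child 21 at index 6, swap → [41, 35, 21, -15, -48, -19, -24, -18, -41]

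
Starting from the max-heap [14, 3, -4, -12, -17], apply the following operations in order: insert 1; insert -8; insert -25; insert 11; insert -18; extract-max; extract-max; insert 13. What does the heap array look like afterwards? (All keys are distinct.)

insert 1:
  append 1 at index 5 → [14, 3, -4, -12, -17, 1]
  1 > parent -4 at index 2, swap → [14, 3, 1, -12, -17, -4]
insert -8:
  append -8 at index 6 → [14, 3, 1, -12, -17, -4, -8] (no swap needed)
insert -25:
  append -25 at index 7 → [14, 3, 1, -12, -17, -4, -8, -25] (no swap needed)
insert 11:
  append 11 at index 8 → [14, 3, 1, -12, -17, -4, -8, -25, 11]
  11 > parent -12 at index 3, swap → [14, 3, 1, 11, -17, -4, -8, -25, -12]
  11 > parent 3 at index 1, swap → [14, 11, 1, 3, -17, -4, -8, -25, -12]
insert -18:
  append -18 at index 9 → [14, 11, 1, 3, -17, -4, -8, -25, -12, -18] (no swap needed)
extract-max → returns 14:
  remove root 14; move last element -18 to root → [-18, 11, 1, 3, -17, -4, -8, -25, -12]
  -18 vs larger child 11 at index 1, swap → [11, -18, 1, 3, -17, -4, -8, -25, -12]
  -18 vs larger child 3 at index 3, swap → [11, 3, 1, -18, -17, -4, -8, -25, -12]
  -18 vs larger child -12 at index 8, swap → [11, 3, 1, -12, -17, -4, -8, -25, -18]
extract-max → returns 11:
  remove root 11; move last element -18 to root → [-18, 3, 1, -12, -17, -4, -8, -25]
  -18 vs larger child 3 at index 1, swap → [3, -18, 1, -12, -17, -4, -8, -25]
  -18 vs larger child -12 at index 3, swap → [3, -12, 1, -18, -17, -4, -8, -25]
insert 13:
  append 13 at index 8 → [3, -12, 1, -18, -17, -4, -8, -25, 13]
  13 > parent -18 at index 3, swap → [3, -12, 1, 13, -17, -4, -8, -25, -18]
  13 > parent -12 at index 1, swap → [3, 13, 1, -12, -17, -4, -8, -25, -18]
  13 > parent 3 at index 0, swap → [13, 3, 1, -12, -17, -4, -8, -25, -18]

[13, 3, 1, -12, -17, -4, -8, -25, -18]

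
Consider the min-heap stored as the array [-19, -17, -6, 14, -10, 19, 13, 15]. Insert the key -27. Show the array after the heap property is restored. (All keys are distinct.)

[-27, -19, -6, -17, -10, 19, 13, 15, 14]

append -27 at index 8 → [-19, -17, -6, 14, -10, 19, 13, 15, -27]
-27 < parent 14 at index 3, swap → [-19, -17, -6, -27, -10, 19, 13, 15, 14]
-27 < parent -17 at index 1, swap → [-19, -27, -6, -17, -10, 19, 13, 15, 14]
-27 < parent -19 at index 0, swap → [-27, -19, -6, -17, -10, 19, 13, 15, 14]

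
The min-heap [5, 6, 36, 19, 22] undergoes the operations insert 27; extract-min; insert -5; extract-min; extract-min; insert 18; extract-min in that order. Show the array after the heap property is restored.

insert 27:
  append 27 at index 5 → [5, 6, 36, 19, 22, 27]
  27 < parent 36 at index 2, swap → [5, 6, 27, 19, 22, 36]
extract-min → returns 5:
  remove root 5; move last element 36 to root → [36, 6, 27, 19, 22]
  36 vs smaller child 6 at index 1, swap → [6, 36, 27, 19, 22]
  36 vs smaller child 19 at index 3, swap → [6, 19, 27, 36, 22]
insert -5:
  append -5 at index 5 → [6, 19, 27, 36, 22, -5]
  -5 < parent 27 at index 2, swap → [6, 19, -5, 36, 22, 27]
  -5 < parent 6 at index 0, swap → [-5, 19, 6, 36, 22, 27]
extract-min → returns -5:
  remove root -5; move last element 27 to root → [27, 19, 6, 36, 22]
  27 vs smaller child 6 at index 2, swap → [6, 19, 27, 36, 22]
extract-min → returns 6:
  remove root 6; move last element 22 to root → [22, 19, 27, 36]
  22 vs smaller child 19 at index 1, swap → [19, 22, 27, 36]
insert 18:
  append 18 at index 4 → [19, 22, 27, 36, 18]
  18 < parent 22 at index 1, swap → [19, 18, 27, 36, 22]
  18 < parent 19 at index 0, swap → [18, 19, 27, 36, 22]
extract-min → returns 18:
  remove root 18; move last element 22 to root → [22, 19, 27, 36]
  22 vs smaller child 19 at index 1, swap → [19, 22, 27, 36]

[19, 22, 27, 36]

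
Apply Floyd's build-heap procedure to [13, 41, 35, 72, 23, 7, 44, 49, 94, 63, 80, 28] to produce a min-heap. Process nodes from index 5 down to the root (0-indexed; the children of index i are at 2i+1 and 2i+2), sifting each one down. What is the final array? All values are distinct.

sift down from index 5: already satisfies heap property
sift down from index 4: already satisfies heap property
sift down from index 3:
  72 vs smaller child 49 at index 7, swap → [13, 41, 35, 49, 23, 7, 44, 72, 94, 63, 80, 28]
sift down from index 2:
  35 vs smaller child 7 at index 5, swap → [13, 41, 7, 49, 23, 35, 44, 72, 94, 63, 80, 28]
  35 vs only child 28 at index 11, swap → [13, 41, 7, 49, 23, 28, 44, 72, 94, 63, 80, 35]
sift down from index 1:
  41 vs smaller child 23 at index 4, swap → [13, 23, 7, 49, 41, 28, 44, 72, 94, 63, 80, 35]
sift down from index 0:
  13 vs smaller child 7 at index 2, swap → [7, 23, 13, 49, 41, 28, 44, 72, 94, 63, 80, 35]

[7, 23, 13, 49, 41, 28, 44, 72, 94, 63, 80, 35]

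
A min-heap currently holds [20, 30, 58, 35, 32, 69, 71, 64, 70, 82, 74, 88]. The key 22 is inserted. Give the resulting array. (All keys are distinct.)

[20, 30, 22, 35, 32, 58, 71, 64, 70, 82, 74, 88, 69]

append 22 at index 12 → [20, 30, 58, 35, 32, 69, 71, 64, 70, 82, 74, 88, 22]
22 < parent 69 at index 5, swap → [20, 30, 58, 35, 32, 22, 71, 64, 70, 82, 74, 88, 69]
22 < parent 58 at index 2, swap → [20, 30, 22, 35, 32, 58, 71, 64, 70, 82, 74, 88, 69]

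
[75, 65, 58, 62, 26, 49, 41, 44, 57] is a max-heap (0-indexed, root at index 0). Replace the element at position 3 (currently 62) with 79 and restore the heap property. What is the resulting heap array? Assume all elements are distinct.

set index 3 from 62 to 79 → [75, 65, 58, 79, 26, 49, 41, 44, 57]
79 > parent 65 at index 1, swap → [75, 79, 58, 65, 26, 49, 41, 44, 57]
79 > parent 75 at index 0, swap → [79, 75, 58, 65, 26, 49, 41, 44, 57]

[79, 75, 58, 65, 26, 49, 41, 44, 57]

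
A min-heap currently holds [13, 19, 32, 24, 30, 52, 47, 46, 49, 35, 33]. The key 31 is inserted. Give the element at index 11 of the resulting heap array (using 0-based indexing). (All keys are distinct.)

append 31 at index 11 → [13, 19, 32, 24, 30, 52, 47, 46, 49, 35, 33, 31]
31 < parent 52 at index 5, swap → [13, 19, 32, 24, 30, 31, 47, 46, 49, 35, 33, 52]
31 < parent 32 at index 2, swap → [13, 19, 31, 24, 30, 32, 47, 46, 49, 35, 33, 52]
resulting array: [13, 19, 31, 24, 30, 32, 47, 46, 49, 35, 33, 52]

52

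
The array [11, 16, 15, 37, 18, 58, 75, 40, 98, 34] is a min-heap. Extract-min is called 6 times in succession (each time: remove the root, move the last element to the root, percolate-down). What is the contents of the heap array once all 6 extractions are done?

extract-min #1 returns 11:
  remove root 11; move last element 34 to root → [34, 16, 15, 37, 18, 58, 75, 40, 98]
  34 vs smaller child 15 at index 2, swap → [15, 16, 34, 37, 18, 58, 75, 40, 98]
extract-min #2 returns 15:
  remove root 15; move last element 98 to root → [98, 16, 34, 37, 18, 58, 75, 40]
  98 vs smaller child 16 at index 1, swap → [16, 98, 34, 37, 18, 58, 75, 40]
  98 vs smaller child 18 at index 4, swap → [16, 18, 34, 37, 98, 58, 75, 40]
extract-min #3 returns 16:
  remove root 16; move last element 40 to root → [40, 18, 34, 37, 98, 58, 75]
  40 vs smaller child 18 at index 1, swap → [18, 40, 34, 37, 98, 58, 75]
  40 vs smaller child 37 at index 3, swap → [18, 37, 34, 40, 98, 58, 75]
extract-min #4 returns 18:
  remove root 18; move last element 75 to root → [75, 37, 34, 40, 98, 58]
  75 vs smaller child 34 at index 2, swap → [34, 37, 75, 40, 98, 58]
  75 vs only child 58 at index 5, swap → [34, 37, 58, 40, 98, 75]
extract-min #5 returns 34:
  remove root 34; move last element 75 to root → [75, 37, 58, 40, 98]
  75 vs smaller child 37 at index 1, swap → [37, 75, 58, 40, 98]
  75 vs smaller child 40 at index 3, swap → [37, 40, 58, 75, 98]
extract-min #6 returns 37:
  remove root 37; move last element 98 to root → [98, 40, 58, 75]
  98 vs smaller child 40 at index 1, swap → [40, 98, 58, 75]
  98 vs only child 75 at index 3, swap → [40, 75, 58, 98]

[40, 75, 58, 98]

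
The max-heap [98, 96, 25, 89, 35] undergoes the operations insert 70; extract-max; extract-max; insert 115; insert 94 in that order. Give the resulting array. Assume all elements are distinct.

[115, 89, 94, 25, 35, 70]

insert 70:
  append 70 at index 5 → [98, 96, 25, 89, 35, 70]
  70 > parent 25 at index 2, swap → [98, 96, 70, 89, 35, 25]
extract-max → returns 98:
  remove root 98; move last element 25 to root → [25, 96, 70, 89, 35]
  25 vs larger child 96 at index 1, swap → [96, 25, 70, 89, 35]
  25 vs larger child 89 at index 3, swap → [96, 89, 70, 25, 35]
extract-max → returns 96:
  remove root 96; move last element 35 to root → [35, 89, 70, 25]
  35 vs larger child 89 at index 1, swap → [89, 35, 70, 25]
insert 115:
  append 115 at index 4 → [89, 35, 70, 25, 115]
  115 > parent 35 at index 1, swap → [89, 115, 70, 25, 35]
  115 > parent 89 at index 0, swap → [115, 89, 70, 25, 35]
insert 94:
  append 94 at index 5 → [115, 89, 70, 25, 35, 94]
  94 > parent 70 at index 2, swap → [115, 89, 94, 25, 35, 70]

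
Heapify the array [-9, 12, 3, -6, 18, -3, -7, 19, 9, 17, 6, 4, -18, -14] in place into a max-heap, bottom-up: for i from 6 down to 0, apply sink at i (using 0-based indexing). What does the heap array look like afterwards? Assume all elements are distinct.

sift down from index 6: already satisfies heap property
sift down from index 5:
  -3 vs larger child 4 at index 11, swap → [-9, 12, 3, -6, 18, 4, -7, 19, 9, 17, 6, -3, -18, -14]
sift down from index 4: already satisfies heap property
sift down from index 3:
  -6 vs larger child 19 at index 7, swap → [-9, 12, 3, 19, 18, 4, -7, -6, 9, 17, 6, -3, -18, -14]
sift down from index 2:
  3 vs larger child 4 at index 5, swap → [-9, 12, 4, 19, 18, 3, -7, -6, 9, 17, 6, -3, -18, -14]
sift down from index 1:
  12 vs larger child 19 at index 3, swap → [-9, 19, 4, 12, 18, 3, -7, -6, 9, 17, 6, -3, -18, -14]
sift down from index 0:
  -9 vs larger child 19 at index 1, swap → [19, -9, 4, 12, 18, 3, -7, -6, 9, 17, 6, -3, -18, -14]
  -9 vs larger child 18 at index 4, swap → [19, 18, 4, 12, -9, 3, -7, -6, 9, 17, 6, -3, -18, -14]
  -9 vs larger child 17 at index 9, swap → [19, 18, 4, 12, 17, 3, -7, -6, 9, -9, 6, -3, -18, -14]

[19, 18, 4, 12, 17, 3, -7, -6, 9, -9, 6, -3, -18, -14]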